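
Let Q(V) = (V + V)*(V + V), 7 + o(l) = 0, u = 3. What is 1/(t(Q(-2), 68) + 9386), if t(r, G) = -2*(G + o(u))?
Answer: 1/9264 ≈ 0.00010794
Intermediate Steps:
o(l) = -7 (o(l) = -7 + 0 = -7)
Q(V) = 4*V² (Q(V) = (2*V)*(2*V) = 4*V²)
t(r, G) = 14 - 2*G (t(r, G) = -2*(G - 7) = -2*(-7 + G) = 14 - 2*G)
1/(t(Q(-2), 68) + 9386) = 1/((14 - 2*68) + 9386) = 1/((14 - 136) + 9386) = 1/(-122 + 9386) = 1/9264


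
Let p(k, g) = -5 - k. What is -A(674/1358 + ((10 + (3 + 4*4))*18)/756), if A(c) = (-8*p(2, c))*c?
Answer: -19340/291 ≈ -66.460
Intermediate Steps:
A(c) = 56*c (A(c) = (-8*(-5 - 1*2))*c = (-8*(-5 - 2))*c = (-8*(-7))*c = 56*c)
-A(674/1358 + ((10 + (3 + 4*4))*18)/756) = -56*(674/1358 + ((10 + (3 + 4*4))*18)/756) = -56*(674*(1/1358) + ((10 + (3 + 16))*18)*(1/756)) = -56*(337/679 + ((10 + 19)*18)*(1/756)) = -56*(337/679 + (29*18)*(1/756)) = -56*(337/679 + 522*(1/756)) = -56*(337/679 + 29/42) = -56*4835/4074 = -1*19340/291 = -19340/291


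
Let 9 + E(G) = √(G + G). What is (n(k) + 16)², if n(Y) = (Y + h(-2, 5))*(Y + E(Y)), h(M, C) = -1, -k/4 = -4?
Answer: 21841 + 14520*√2 ≈ 42375.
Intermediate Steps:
E(G) = -9 + √2*√G (E(G) = -9 + √(G + G) = -9 + √(2*G) = -9 + √2*√G)
k = 16 (k = -4*(-4) = 16)
n(Y) = (-1 + Y)*(-9 + Y + √2*√Y) (n(Y) = (Y - 1)*(Y + (-9 + √2*√Y)) = (-1 + Y)*(-9 + Y + √2*√Y))
(n(k) + 16)² = ((9 + 16² - 10*16 + √2*16^(3/2) - √2*√16) + 16)² = ((9 + 256 - 160 + √2*64 - 1*√2*4) + 16)² = ((9 + 256 - 160 + 64*√2 - 4*√2) + 16)² = ((105 + 60*√2) + 16)² = (121 + 60*√2)²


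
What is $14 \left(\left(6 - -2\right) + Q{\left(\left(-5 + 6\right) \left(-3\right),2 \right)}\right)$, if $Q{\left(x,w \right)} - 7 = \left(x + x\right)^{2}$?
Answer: $714$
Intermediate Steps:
$Q{\left(x,w \right)} = 7 + 4 x^{2}$ ($Q{\left(x,w \right)} = 7 + \left(x + x\right)^{2} = 7 + \left(2 x\right)^{2} = 7 + 4 x^{2}$)
$14 \left(\left(6 - -2\right) + Q{\left(\left(-5 + 6\right) \left(-3\right),2 \right)}\right) = 14 \left(\left(6 - -2\right) + \left(7 + 4 \left(\left(-5 + 6\right) \left(-3\right)\right)^{2}\right)\right) = 14 \left(\left(6 + 2\right) + \left(7 + 4 \left(1 \left(-3\right)\right)^{2}\right)\right) = 14 \left(8 + \left(7 + 4 \left(-3\right)^{2}\right)\right) = 14 \left(8 + \left(7 + 4 \cdot 9\right)\right) = 14 \left(8 + \left(7 + 36\right)\right) = 14 \left(8 + 43\right) = 14 \cdot 51 = 714$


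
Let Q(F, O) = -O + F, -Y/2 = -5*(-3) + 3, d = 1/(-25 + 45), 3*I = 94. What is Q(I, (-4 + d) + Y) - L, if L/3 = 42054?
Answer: -7565443/60 ≈ -1.2609e+5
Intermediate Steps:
I = 94/3 (I = (1/3)*94 = 94/3 ≈ 31.333)
d = 1/20 ≈ 0.050000
Y = -36 (Y = -2*(-5*(-3) + 3) = -2*(15 + 3) = -2*18 = -36)
L = 126162 (L = 3*42054 = 126162)
Q(F, O) = F - O
Q(I, (-4 + d) + Y) - L = (94/3 - ((-4 + 1/20) - 36)) - 1*126162 = (94/3 - (-79/20 - 36)) - 126162 = (94/3 - 1*(-799/20)) - 126162 = (94/3 + 799/20) - 126162 = 4277/60 - 126162 = -7565443/60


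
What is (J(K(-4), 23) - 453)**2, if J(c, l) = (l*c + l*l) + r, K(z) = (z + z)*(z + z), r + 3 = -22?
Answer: 2319529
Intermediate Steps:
r = -25 (r = -3 - 22 = -25)
K(z) = 4*z**2 (K(z) = (2*z)*(2*z) = 4*z**2)
J(c, l) = -25 + l**2 + c*l (J(c, l) = (l*c + l*l) - 25 = (c*l + l**2) - 25 = (l**2 + c*l) - 25 = -25 + l**2 + c*l)
(J(K(-4), 23) - 453)**2 = ((-25 + 23**2 + (4*(-4)**2)*23) - 453)**2 = ((-25 + 529 + (4*16)*23) - 453)**2 = ((-25 + 529 + 64*23) - 453)**2 = ((-25 + 529 + 1472) - 453)**2 = (1976 - 453)**2 = 1523**2 = 2319529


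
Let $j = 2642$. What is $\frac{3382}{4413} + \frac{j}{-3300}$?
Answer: $- \frac{27697}{809050} \approx -0.034234$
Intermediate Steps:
$\frac{3382}{4413} + \frac{j}{-3300} = \frac{3382}{4413} + \frac{2642}{-3300} = 3382 \cdot \frac{1}{4413} + 2642 \left(- \frac{1}{3300}\right) = \frac{3382}{4413} - \frac{1321}{1650} = - \frac{27697}{809050}$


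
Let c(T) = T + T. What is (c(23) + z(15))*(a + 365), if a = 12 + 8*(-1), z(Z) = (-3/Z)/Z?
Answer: 424227/25 ≈ 16969.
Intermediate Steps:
c(T) = 2*T
z(Z) = -3/Z²
a = 4 (a = 12 - 8 = 4)
(c(23) + z(15))*(a + 365) = (2*23 - 3/15²)*(4 + 365) = (46 - 3*1/225)*369 = (46 - 1/75)*369 = (3449/75)*369 = 424227/25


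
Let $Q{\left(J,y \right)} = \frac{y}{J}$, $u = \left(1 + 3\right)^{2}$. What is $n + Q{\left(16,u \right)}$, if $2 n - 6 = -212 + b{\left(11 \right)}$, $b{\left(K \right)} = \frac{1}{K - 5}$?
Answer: $- \frac{1223}{12} \approx -101.92$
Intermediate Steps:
$u = 16$ ($u = 4^{2} = 16$)
$b{\left(K \right)} = \frac{1}{-5 + K}$
$n = - \frac{1235}{12}$ ($n = 3 + \frac{-212 + \frac{1}{-5 + 11}}{2} = 3 + \frac{-212 + \frac{1}{6}}{2} = 3 + \frac{1}{2} \left(- \frac{1271}{6}\right) = 3 - \frac{1271}{12} = - \frac{1235}{12} \approx -102.92$)
$n + Q{\left(16,u \right)} = - \frac{1235}{12} + \frac{16}{16} = - \frac{1235}{12} + 16 \cdot \frac{1}{16} = - \frac{1235}{12} + 1 = - \frac{1223}{12}$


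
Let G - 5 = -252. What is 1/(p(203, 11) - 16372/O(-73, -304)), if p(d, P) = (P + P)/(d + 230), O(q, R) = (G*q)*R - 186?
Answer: 1186768565/63842248 ≈ 18.589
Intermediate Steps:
G = -247 (G = 5 - 252 = -247)
O(q, R) = -186 - 247*R*q (O(q, R) = (-247*q)*R - 186 = -247*R*q - 186 = -186 - 247*R*q)
p(d, P) = 2*P/(230 + d) (p(d, P) = (2*P)/(230 + d) = 2*P/(230 + d))
1/(p(203, 11) - 16372/O(-73, -304)) = 1/(2*11/(230 + 203) - 16372/(-186 - 247*(-304)*(-73))) = 1/(2*11/433 - 16372/(-186 - 5481424)) = 1/(2*11*(1/433) - 16372/(-5481610)) = 1/(22/433 - 16372*(-1/5481610)) = 1/(22/433 + 8186/2740805) = 1/(63842248/1186768565) = 1186768565/63842248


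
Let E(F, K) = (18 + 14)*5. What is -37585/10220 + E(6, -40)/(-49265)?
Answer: -74130409/20139532 ≈ -3.6808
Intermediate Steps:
E(F, K) = 160 (E(F, K) = 32*5 = 160)
-37585/10220 + E(6, -40)/(-49265) = -37585/10220 + 160/(-49265) = -37585*1/10220 + 160*(-1/49265) = -7517/2044 - 32/9853 = -74130409/20139532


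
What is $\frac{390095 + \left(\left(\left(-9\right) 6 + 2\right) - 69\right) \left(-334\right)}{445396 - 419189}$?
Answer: $\frac{430509}{26207} \approx 16.427$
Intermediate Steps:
$\frac{390095 + \left(\left(\left(-9\right) 6 + 2\right) - 69\right) \left(-334\right)}{445396 - 419189} = \frac{390095 + \left(\left(-54 + 2\right) - 69\right) \left(-334\right)}{26207} = \left(390095 + \left(-52 - 69\right) \left(-334\right)\right) \frac{1}{26207} = \left(390095 - -40414\right) \frac{1}{26207} = \left(390095 + 40414\right) \frac{1}{26207} = 430509 \cdot \frac{1}{26207} = \frac{430509}{26207}$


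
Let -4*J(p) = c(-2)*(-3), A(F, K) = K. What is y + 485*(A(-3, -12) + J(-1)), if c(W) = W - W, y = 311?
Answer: -5509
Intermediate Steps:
c(W) = 0
J(p) = 0 (J(p) = -0*(-3) = -¼*0 = 0)
y + 485*(A(-3, -12) + J(-1)) = 311 + 485*(-12 + 0) = 311 + 485*(-12) = 311 - 5820 = -5509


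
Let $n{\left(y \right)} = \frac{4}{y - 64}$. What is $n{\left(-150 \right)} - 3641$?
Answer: $- \frac{389589}{107} \approx -3641.0$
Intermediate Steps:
$n{\left(y \right)} = \frac{4}{-64 + y}$
$n{\left(-150 \right)} - 3641 = \frac{4}{-64 - 150} - 3641 = \frac{4}{-214} - 3641 = 4 \left(- \frac{1}{214}\right) - 3641 = - \frac{2}{107} - 3641 = - \frac{389589}{107}$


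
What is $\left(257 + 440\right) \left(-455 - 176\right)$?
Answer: $-439807$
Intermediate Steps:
$\left(257 + 440\right) \left(-455 - 176\right) = 697 \left(-455 - 176\right) = 697 \left(-631\right) = -439807$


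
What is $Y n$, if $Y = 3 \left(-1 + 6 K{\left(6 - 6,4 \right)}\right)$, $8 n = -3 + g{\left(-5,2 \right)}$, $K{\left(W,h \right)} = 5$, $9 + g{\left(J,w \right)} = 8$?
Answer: $- \frac{87}{2} \approx -43.5$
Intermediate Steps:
$g{\left(J,w \right)} = -1$ ($g{\left(J,w \right)} = -9 + 8 = -1$)
$n = - \frac{1}{2}$ ($n = \frac{-3 - 1}{8} = \frac{1}{8} \left(-4\right) = - \frac{1}{2} \approx -0.5$)
$Y = 87$ ($Y = 3 \left(-1 + 6 \cdot 5\right) = 3 \left(-1 + 30\right) = 3 \cdot 29 = 87$)
$Y n = 87 \left(- \frac{1}{2}\right) = - \frac{87}{2}$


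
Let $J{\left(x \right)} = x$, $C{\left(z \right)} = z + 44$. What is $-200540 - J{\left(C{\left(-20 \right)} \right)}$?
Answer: $-200564$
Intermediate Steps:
$C{\left(z \right)} = 44 + z$
$-200540 - J{\left(C{\left(-20 \right)} \right)} = -200540 - \left(44 - 20\right) = -200540 - 24 = -200564$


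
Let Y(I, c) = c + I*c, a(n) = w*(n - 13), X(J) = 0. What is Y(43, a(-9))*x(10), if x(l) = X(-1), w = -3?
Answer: 0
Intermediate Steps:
x(l) = 0
a(n) = 39 - 3*n (a(n) = -3*(n - 13) = -3*(-13 + n) = 39 - 3*n)
Y(43, a(-9))*x(10) = ((39 - 3*(-9))*(1 + 43))*0 = ((39 + 27)*44)*0 = (66*44)*0 = 2904*0 = 0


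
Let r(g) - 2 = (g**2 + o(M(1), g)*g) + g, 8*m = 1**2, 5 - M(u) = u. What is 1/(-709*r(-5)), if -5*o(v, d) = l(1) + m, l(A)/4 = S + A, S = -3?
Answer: -8/80117 ≈ -9.9854e-5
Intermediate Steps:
M(u) = 5 - u
l(A) = -12 + 4*A (l(A) = 4*(-3 + A) = -12 + 4*A)
m = 1/8 (m = (1/8)*1**2 = (1/8)*1 = 1/8 ≈ 0.12500)
o(v, d) = 63/40 (o(v, d) = -((-12 + 4*1) + 1/8)/5 = -((-12 + 4) + 1/8)/5 = -(-8 + 1/8)/5 = -1/5*(-63/8) = 63/40)
r(g) = 2 + g**2 + 103*g/40 (r(g) = 2 + ((g**2 + 63*g/40) + g) = 2 + (g**2 + 103*g/40) = 2 + g**2 + 103*g/40)
1/(-709*r(-5)) = 1/(-709*(2 + (-5)**2 + (103/40)*(-5))) = 1/(-709*(2 + 25 - 103/8)) = 1/(-709*113/8) = 1/(-80117/8) = -8/80117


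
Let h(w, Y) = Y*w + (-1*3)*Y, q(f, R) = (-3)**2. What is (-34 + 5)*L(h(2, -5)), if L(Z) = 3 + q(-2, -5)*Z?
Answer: -1392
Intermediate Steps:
q(f, R) = 9
h(w, Y) = -3*Y + Y*w (h(w, Y) = Y*w - 3*Y = -3*Y + Y*w)
L(Z) = 3 + 9*Z
(-34 + 5)*L(h(2, -5)) = (-34 + 5)*(3 + 9*(-5*(-3 + 2))) = -29*(3 + 9*(-5*(-1))) = -29*(3 + 9*5) = -29*(3 + 45) = -29*48 = -1392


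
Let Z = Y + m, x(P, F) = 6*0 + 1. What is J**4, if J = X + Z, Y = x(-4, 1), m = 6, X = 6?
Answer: 28561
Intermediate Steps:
x(P, F) = 1 (x(P, F) = 0 + 1 = 1)
Y = 1
Z = 7 (Z = 1 + 6 = 7)
J = 13 (J = 6 + 7 = 13)
J**4 = 13**4 = 28561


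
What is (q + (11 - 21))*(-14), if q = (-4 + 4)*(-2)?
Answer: 140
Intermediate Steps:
q = 0 (q = 0*(-2) = 0)
(q + (11 - 21))*(-14) = (0 + (11 - 21))*(-14) = (0 - 10)*(-14) = -10*(-14) = 140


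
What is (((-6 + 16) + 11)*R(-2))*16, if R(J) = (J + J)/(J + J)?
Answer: 336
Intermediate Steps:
R(J) = 1 (R(J) = (2*J)/((2*J)) = (2*J)*(1/(2*J)) = 1)
(((-6 + 16) + 11)*R(-2))*16 = (((-6 + 16) + 11)*1)*16 = ((10 + 11)*1)*16 = (21*1)*16 = 21*16 = 336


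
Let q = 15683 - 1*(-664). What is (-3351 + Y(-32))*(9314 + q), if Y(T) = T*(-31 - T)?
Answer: -86811163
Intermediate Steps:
q = 16347 (q = 15683 + 664 = 16347)
(-3351 + Y(-32))*(9314 + q) = (-3351 - 1*(-32)*(31 - 32))*(9314 + 16347) = (-3351 - 1*(-32)*(-1))*25661 = (-3351 - 32)*25661 = -3383*25661 = -86811163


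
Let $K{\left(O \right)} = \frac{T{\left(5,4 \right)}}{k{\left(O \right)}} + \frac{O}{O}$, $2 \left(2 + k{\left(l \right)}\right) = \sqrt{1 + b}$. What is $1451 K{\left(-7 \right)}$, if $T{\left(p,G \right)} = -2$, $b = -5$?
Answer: $\frac{13059}{5} + \frac{2902 i}{5} \approx 2611.8 + 580.4 i$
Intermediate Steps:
$k{\left(l \right)} = -2 + i$ ($k{\left(l \right)} = -2 + \frac{\sqrt{1 - 5}}{2} = -2 + \frac{\sqrt{-4}}{2} = -2 + \frac{2 i}{2} = -2 + i$)
$K{\left(O \right)} = 1 - \frac{2 \left(-2 - i\right)}{5}$ ($K{\left(O \right)} = - \frac{2}{-2 + i} + \frac{O}{O} = - 2 \frac{-2 - i}{5} + 1 = - \frac{2 \left(-2 - i\right)}{5} + 1 = 1 - \frac{2 \left(-2 - i\right)}{5}$)
$1451 K{\left(-7 \right)} = 1451 \left(\frac{9}{5} + \frac{2 i}{5}\right) = \frac{13059}{5} + \frac{2902 i}{5}$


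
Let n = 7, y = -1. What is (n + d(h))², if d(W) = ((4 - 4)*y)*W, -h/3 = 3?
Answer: 49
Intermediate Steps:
h = -9 (h = -3*3 = -9)
d(W) = 0 (d(W) = ((4 - 4)*(-1))*W = (0*(-1))*W = 0*W = 0)
(n + d(h))² = (7 + 0)² = 7² = 49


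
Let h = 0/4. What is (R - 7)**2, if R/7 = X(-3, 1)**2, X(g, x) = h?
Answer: 49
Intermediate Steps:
h = 0 (h = 0*(1/4) = 0)
X(g, x) = 0
R = 0 (R = 7*0**2 = 7*0 = 0)
(R - 7)**2 = (0 - 7)**2 = (-7)**2 = 49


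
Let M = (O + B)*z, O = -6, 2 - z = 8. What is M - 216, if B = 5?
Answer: -210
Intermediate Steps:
z = -6 (z = 2 - 1*8 = 2 - 8 = -6)
M = 6 (M = (-6 + 5)*(-6) = -1*(-6) = 6)
M - 216 = 6 - 216 = -210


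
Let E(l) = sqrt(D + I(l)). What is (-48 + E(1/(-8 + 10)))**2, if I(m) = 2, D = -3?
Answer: (48 - I)**2 ≈ 2303.0 - 96.0*I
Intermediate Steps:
E(l) = I (E(l) = sqrt(-3 + 2) = sqrt(-1) = I)
(-48 + E(1/(-8 + 10)))**2 = (-48 + I)**2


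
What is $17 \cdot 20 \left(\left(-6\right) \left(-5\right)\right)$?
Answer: $10200$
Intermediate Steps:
$17 \cdot 20 \left(\left(-6\right) \left(-5\right)\right) = 340 \cdot 30 = 10200$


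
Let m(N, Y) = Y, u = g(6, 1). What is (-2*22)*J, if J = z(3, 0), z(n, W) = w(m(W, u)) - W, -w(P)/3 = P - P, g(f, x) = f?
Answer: 0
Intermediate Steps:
u = 6
w(P) = 0 (w(P) = -3*(P - P) = -3*0 = 0)
z(n, W) = -W (z(n, W) = 0 - W = -W)
J = 0 (J = -1*0 = 0)
(-2*22)*J = -2*22*0 = -44*0 = 0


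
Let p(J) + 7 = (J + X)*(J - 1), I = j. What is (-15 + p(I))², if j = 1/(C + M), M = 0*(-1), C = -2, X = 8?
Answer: 17689/16 ≈ 1105.6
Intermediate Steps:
M = 0
j = -½ (j = 1/(-2 + 0) = 1/(-2) = -½ ≈ -0.50000)
I = -½ ≈ -0.50000
p(J) = -7 + (-1 + J)*(8 + J) (p(J) = -7 + (J + 8)*(J - 1) = -7 + (8 + J)*(-1 + J) = -7 + (-1 + J)*(8 + J))
(-15 + p(I))² = (-15 + (-15 + (-½)² + 7*(-½)))² = (-15 + (-15 + ¼ - 7/2))² = (-15 - 73/4)² = (-133/4)² = 17689/16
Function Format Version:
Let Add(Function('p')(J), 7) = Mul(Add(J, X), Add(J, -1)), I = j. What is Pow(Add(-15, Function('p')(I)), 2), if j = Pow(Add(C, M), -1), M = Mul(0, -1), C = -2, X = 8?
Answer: Rational(17689, 16) ≈ 1105.6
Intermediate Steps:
M = 0
j = Rational(-1, 2) (j = Pow(Add(-2, 0), -1) = Pow(-2, -1) = Rational(-1, 2) ≈ -0.50000)
I = Rational(-1, 2) ≈ -0.50000
Function('p')(J) = Add(-7, Mul(Add(-1, J), Add(8, J))) (Function('p')(J) = Add(-7, Mul(Add(J, 8), Add(J, -1))) = Add(-7, Mul(Add(8, J), Add(-1, J))) = Add(-7, Mul(Add(-1, J), Add(8, J))))
Pow(Add(-15, Function('p')(I)), 2) = Pow(Add(-15, Add(-15, Pow(Rational(-1, 2), 2), Mul(7, Rational(-1, 2)))), 2) = Pow(Add(-15, Add(-15, Rational(1, 4), Rational(-7, 2))), 2) = Pow(Add(-15, Rational(-73, 4)), 2) = Pow(Rational(-133, 4), 2) = Rational(17689, 16)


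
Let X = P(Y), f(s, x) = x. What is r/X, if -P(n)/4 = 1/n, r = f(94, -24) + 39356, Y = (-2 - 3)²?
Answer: -245825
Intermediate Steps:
Y = 25 (Y = (-5)² = 25)
r = 39332 (r = -24 + 39356 = 39332)
P(n) = -4/n
X = -4/25 ≈ -0.16000
r/X = 39332/(-4/25) = 39332*(-25/4) = -245825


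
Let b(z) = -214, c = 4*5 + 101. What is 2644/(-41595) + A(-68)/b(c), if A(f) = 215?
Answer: -9508741/8901330 ≈ -1.0682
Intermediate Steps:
c = 121 (c = 20 + 101 = 121)
2644/(-41595) + A(-68)/b(c) = 2644/(-41595) + 215/(-214) = 2644*(-1/41595) + 215*(-1/214) = -2644/41595 - 215/214 = -9508741/8901330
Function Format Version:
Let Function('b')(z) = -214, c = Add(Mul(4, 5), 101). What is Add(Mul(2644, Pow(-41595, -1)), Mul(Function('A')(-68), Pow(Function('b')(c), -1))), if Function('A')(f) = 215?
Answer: Rational(-9508741, 8901330) ≈ -1.0682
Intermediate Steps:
c = 121 (c = Add(20, 101) = 121)
Add(Mul(2644, Pow(-41595, -1)), Mul(Function('A')(-68), Pow(Function('b')(c), -1))) = Add(Mul(2644, Pow(-41595, -1)), Mul(215, Pow(-214, -1))) = Add(Mul(2644, Rational(-1, 41595)), Mul(215, Rational(-1, 214))) = Add(Rational(-2644, 41595), Rational(-215, 214)) = Rational(-9508741, 8901330)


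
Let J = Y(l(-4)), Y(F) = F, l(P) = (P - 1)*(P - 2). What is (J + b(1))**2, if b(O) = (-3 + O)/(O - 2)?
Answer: 1024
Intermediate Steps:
l(P) = (-1 + P)*(-2 + P)
J = 30 (J = 2 + (-4)**2 - 3*(-4) = 2 + 16 + 12 = 30)
b(O) = (-3 + O)/(-2 + O)
(J + b(1))**2 = (30 + (-3 + 1)/(-2 + 1))**2 = (30 - 2/(-1))**2 = (30 - 1*(-2))**2 = (30 + 2)**2 = 32**2 = 1024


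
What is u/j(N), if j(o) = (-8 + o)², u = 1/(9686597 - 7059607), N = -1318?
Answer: 1/4618973469240 ≈ 2.1650e-13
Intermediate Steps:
u = 1/2626990 ≈ 3.8066e-7
u/j(N) = 1/(2626990*((-8 - 1318)²)) = 1/(2626990*((-1326)²)) = (1/2626990)/1758276 = (1/2626990)*(1/1758276) = 1/4618973469240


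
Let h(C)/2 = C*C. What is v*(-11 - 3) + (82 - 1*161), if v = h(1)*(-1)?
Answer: -51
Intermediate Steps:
h(C) = 2*C² (h(C) = 2*(C*C) = 2*C²)
v = -2 (v = (2*1²)*(-1) = (2*1)*(-1) = 2*(-1) = -2)
v*(-11 - 3) + (82 - 1*161) = -2*(-11 - 3) + (82 - 1*161) = -2*(-14) + (82 - 161) = 28 - 79 = -51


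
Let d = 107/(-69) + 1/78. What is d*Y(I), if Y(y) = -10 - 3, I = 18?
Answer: 2759/138 ≈ 19.993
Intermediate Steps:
Y(y) = -13
d = -2759/1794 (d = 107*(-1/69) + 1*(1/78) = -107/69 + 1/78 = -2759/1794 ≈ -1.5379)
d*Y(I) = -2759/1794*(-13) = 2759/138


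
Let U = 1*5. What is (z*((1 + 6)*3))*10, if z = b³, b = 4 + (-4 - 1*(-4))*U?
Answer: 13440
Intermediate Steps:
U = 5
b = 4 (b = 4 + (-4 - 1*(-4))*5 = 4 + (-4 + 4)*5 = 4 + 0*5 = 4 + 0 = 4)
z = 64 (z = 4³ = 64)
(z*((1 + 6)*3))*10 = (64*((1 + 6)*3))*10 = (64*(7*3))*10 = (64*21)*10 = 1344*10 = 13440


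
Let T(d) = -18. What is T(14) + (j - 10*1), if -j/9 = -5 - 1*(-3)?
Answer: -10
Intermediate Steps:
j = 18 (j = -9*(-5 - 1*(-3)) = -9*(-5 + 3) = -9*(-2) = 18)
T(14) + (j - 10*1) = -18 + (18 - 10*1) = -18 + (18 - 10) = -18 + 8 = -10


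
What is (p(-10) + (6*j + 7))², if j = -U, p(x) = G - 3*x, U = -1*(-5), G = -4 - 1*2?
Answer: 1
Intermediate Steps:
G = -6 (G = -4 - 2 = -6)
U = 5
p(x) = -6 - 3*x
j = -5 (j = -1*5 = -5)
(p(-10) + (6*j + 7))² = ((-6 - 3*(-10)) + (6*(-5) + 7))² = ((-6 + 30) + (-30 + 7))² = (24 - 23)² = 1² = 1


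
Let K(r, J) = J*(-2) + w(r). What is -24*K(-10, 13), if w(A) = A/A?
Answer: 600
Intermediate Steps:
w(A) = 1
K(r, J) = 1 - 2*J (K(r, J) = J*(-2) + 1 = -2*J + 1 = 1 - 2*J)
-24*K(-10, 13) = -24*(1 - 2*13) = -24*(1 - 26) = -24*(-25) = 600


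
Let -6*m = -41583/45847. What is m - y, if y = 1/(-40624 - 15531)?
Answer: 778456149/5149076570 ≈ 0.15118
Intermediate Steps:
y = -1/56155 (y = 1/(-56155) = -1/56155 ≈ -1.7808e-5)
m = 13861/91694 (m = -(-13861)/(2*45847) = -⅙*(-41583/45847) = 13861/91694 ≈ 0.15117)
m - y = 13861/91694 - 1*(-1/56155) = 13861/91694 + 1/56155 = 778456149/5149076570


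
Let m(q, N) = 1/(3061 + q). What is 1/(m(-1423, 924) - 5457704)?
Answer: -1638/8939719151 ≈ -1.8323e-7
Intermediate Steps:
1/(m(-1423, 924) - 5457704) = 1/(1/(3061 - 1423) - 5457704) = 1/(1/1638 - 5457704) = 1/(-8939719151/1638) = -1638/8939719151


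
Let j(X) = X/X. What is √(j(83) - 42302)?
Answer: I*√42301 ≈ 205.67*I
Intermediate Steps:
j(X) = 1
√(j(83) - 42302) = √(1 - 42302) = √(-42301) = I*√42301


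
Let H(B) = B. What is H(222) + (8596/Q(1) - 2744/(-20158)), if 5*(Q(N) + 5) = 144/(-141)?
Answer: -17621997810/12326617 ≈ -1429.6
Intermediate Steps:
Q(N) = -1223/235 (Q(N) = -5 + (144/(-141))/5 = -5 + (144*(-1/141))/5 = -5 + (1/5)*(-48/47) = -5 - 48/235 = -1223/235)
H(222) + (8596/Q(1) - 2744/(-20158)) = 222 + (8596/(-1223/235) - 2744/(-20158)) = 222 + (8596*(-235/1223) - 2744*(-1/20158)) = 222 + (-2020060/1223 + 1372/10079) = 222 - 20358506784/12326617 = -17621997810/12326617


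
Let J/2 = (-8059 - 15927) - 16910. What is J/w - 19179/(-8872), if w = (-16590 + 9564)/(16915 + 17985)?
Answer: 4220936788209/10389112 ≈ 4.0628e+5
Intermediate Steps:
w = -3513/17450 (w = -7026/34900 = -7026*1/34900 = -3513/17450 ≈ -0.20132)
J = -81792 (J = 2*((-8059 - 15927) - 16910) = 2*(-23986 - 16910) = 2*(-40896) = -81792)
J/w - 19179/(-8872) = -81792/(-3513/17450) - 19179/(-8872) = -81792*(-17450/3513) - 19179*(-1/8872) = 475756800/1171 + 19179/8872 = 4220936788209/10389112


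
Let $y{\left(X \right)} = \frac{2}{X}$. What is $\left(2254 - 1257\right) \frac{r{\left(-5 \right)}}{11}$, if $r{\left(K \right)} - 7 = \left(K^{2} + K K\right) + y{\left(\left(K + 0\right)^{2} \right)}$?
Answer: $\frac{1422719}{275} \approx 5173.5$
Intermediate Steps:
$r{\left(K \right)} = 7 + \frac{2}{K^{2}} + 2 K^{2}$ ($r{\left(K \right)} = 7 + \left(\left(K^{2} + K K\right) + \frac{2}{\left(K + 0\right)^{2}}\right) = 7 + \left(\left(K^{2} + K^{2}\right) + \frac{2}{K^{2}}\right) = 7 + \left(2 K^{2} + \frac{2}{K^{2}}\right) = 7 + \left(\frac{2}{K^{2}} + 2 K^{2}\right) = 7 + \frac{2}{K^{2}} + 2 K^{2}$)
$\left(2254 - 1257\right) \frac{r{\left(-5 \right)}}{11} = \left(2254 - 1257\right) \frac{7 + \frac{2}{25} + 2 \left(-5\right)^{2}}{11} = 997 \frac{7 + 2 \cdot \frac{1}{25} + 2 \cdot 25}{11} = 997 \frac{7 + \frac{2}{25} + 50}{11} = 997 \cdot \frac{1}{11} \cdot \frac{1427}{25} = 997 \cdot \frac{1427}{275} = \frac{1422719}{275}$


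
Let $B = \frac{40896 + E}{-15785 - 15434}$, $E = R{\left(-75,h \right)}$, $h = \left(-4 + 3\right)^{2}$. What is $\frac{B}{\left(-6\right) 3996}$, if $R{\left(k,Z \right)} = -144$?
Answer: $\frac{566}{10395927} \approx 5.4444 \cdot 10^{-5}$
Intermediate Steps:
$h = 1$ ($h = \left(-1\right)^{2} = 1$)
$E = -144$
$B = - \frac{40752}{31219}$ ($B = \frac{40896 - 144}{-15785 - 15434} = \frac{40752}{-31219} = 40752 \left(- \frac{1}{31219}\right) = - \frac{40752}{31219} \approx -1.3054$)
$\frac{B}{\left(-6\right) 3996} = - \frac{40752}{31219 \left(\left(-6\right) 3996\right)} = - \frac{40752}{31219 \left(-23976\right)} = \left(- \frac{40752}{31219}\right) \left(- \frac{1}{23976}\right) = \frac{566}{10395927}$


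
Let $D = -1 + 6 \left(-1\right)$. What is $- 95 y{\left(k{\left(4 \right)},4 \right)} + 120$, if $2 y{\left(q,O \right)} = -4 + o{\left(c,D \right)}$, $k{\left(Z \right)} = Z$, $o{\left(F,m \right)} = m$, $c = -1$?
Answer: $\frac{1285}{2} \approx 642.5$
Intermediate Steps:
$D = -7$ ($D = -1 - 6 = -7$)
$y{\left(q,O \right)} = - \frac{11}{2}$ ($y{\left(q,O \right)} = \frac{-4 - 7}{2} = \frac{1}{2} \left(-11\right) = - \frac{11}{2}$)
$- 95 y{\left(k{\left(4 \right)},4 \right)} + 120 = \left(-95\right) \left(- \frac{11}{2}\right) + 120 = \frac{1045}{2} + 120 = \frac{1285}{2}$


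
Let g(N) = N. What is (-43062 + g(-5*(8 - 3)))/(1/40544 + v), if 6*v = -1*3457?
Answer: 5240757984/70080301 ≈ 74.782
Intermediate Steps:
v = -3457/6 (v = (-1*3457)/6 = (⅙)*(-3457) = -3457/6 ≈ -576.17)
(-43062 + g(-5*(8 - 3)))/(1/40544 + v) = (-43062 - 5*(8 - 3))/(1/40544 - 3457/6) = (-43062 - 5*5)/(1/40544 - 3457/6) = (-43062 - 25)/(-70080301/121632) = -43087*(-121632/70080301) = 5240757984/70080301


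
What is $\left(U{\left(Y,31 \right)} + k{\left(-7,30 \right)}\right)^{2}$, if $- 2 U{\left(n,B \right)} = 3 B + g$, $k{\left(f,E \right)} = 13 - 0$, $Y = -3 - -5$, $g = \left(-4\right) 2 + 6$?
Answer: $\frac{4225}{4} \approx 1056.3$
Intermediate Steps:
$g = -2$ ($g = -8 + 6 = -2$)
$Y = 2$ ($Y = -3 + 5 = 2$)
$k{\left(f,E \right)} = 13$ ($k{\left(f,E \right)} = 13 + 0 = 13$)
$U{\left(n,B \right)} = 1 - \frac{3 B}{2}$ ($U{\left(n,B \right)} = - \frac{3 B - 2}{2} = - \frac{-2 + 3 B}{2} = 1 - \frac{3 B}{2}$)
$\left(U{\left(Y,31 \right)} + k{\left(-7,30 \right)}\right)^{2} = \left(\left(1 - \frac{93}{2}\right) + 13\right)^{2} = \left(- \frac{91}{2} + 13\right)^{2} = \left(- \frac{65}{2}\right)^{2} = \frac{4225}{4}$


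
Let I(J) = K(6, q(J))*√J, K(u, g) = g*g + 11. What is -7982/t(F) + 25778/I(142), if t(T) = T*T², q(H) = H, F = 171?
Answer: -7982/5000211 + 12889*√142/1432425 ≈ 0.10563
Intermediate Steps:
K(u, g) = 11 + g² (K(u, g) = g² + 11 = 11 + g²)
I(J) = √J*(11 + J²) (I(J) = (11 + J²)*√J = √J*(11 + J²))
t(T) = T³
-7982/t(F) + 25778/I(142) = -7982/(171³) + 25778/((√142*(11 + 142²))) = -7982/5000211 + 25778/((√142*(11 + 20164))) = -7982*1/5000211 + 25778/((√142*20175)) = -7982/5000211 + 25778/((20175*√142)) = -7982/5000211 + 25778*(√142/2864850) = -7982/5000211 + 12889*√142/1432425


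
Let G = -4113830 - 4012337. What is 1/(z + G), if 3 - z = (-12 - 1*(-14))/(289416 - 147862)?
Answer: -70777/575145509429 ≈ -1.2306e-7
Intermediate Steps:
G = -8126167
z = 212330/70777 (z = 3 - (-12 - 1*(-14))/(289416 - 147862) = 3 - (-12 + 14)/141554 = 3 - 2/141554 = 3 - 1*1/70777 = 3 - 1/70777 = 212330/70777 ≈ 3.0000)
1/(z + G) = 1/(212330/70777 - 8126167) = 1/(-575145509429/70777) = -70777/575145509429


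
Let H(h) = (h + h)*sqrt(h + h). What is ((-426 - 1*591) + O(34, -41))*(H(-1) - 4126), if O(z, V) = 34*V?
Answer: 9947786 + 4822*I*sqrt(2) ≈ 9.9478e+6 + 6819.3*I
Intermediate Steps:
H(h) = 2*sqrt(2)*h**(3/2) (H(h) = (2*h)*sqrt(2*h) = (2*h)*(sqrt(2)*sqrt(h)) = 2*sqrt(2)*h**(3/2))
((-426 - 1*591) + O(34, -41))*(H(-1) - 4126) = ((-426 - 1*591) + 34*(-41))*(2*sqrt(2)*(-1)**(3/2) - 4126) = ((-426 - 591) - 1394)*(2*sqrt(2)*(-I) - 4126) = (-1017 - 1394)*(-2*I*sqrt(2) - 4126) = -2411*(-4126 - 2*I*sqrt(2)) = 9947786 + 4822*I*sqrt(2)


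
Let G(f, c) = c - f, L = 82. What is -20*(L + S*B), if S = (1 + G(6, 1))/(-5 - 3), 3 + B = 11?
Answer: -1720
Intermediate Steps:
B = 8 (B = -3 + 11 = 8)
S = ½ (S = (1 + (1 - 1*6))/(-5 - 3) = (1 + (1 - 6))/(-8) = (1 - 5)*(-⅛) = -4*(-⅛) = ½ ≈ 0.50000)
-20*(L + S*B) = -20*(82 + (½)*8) = -20*(82 + 4) = -20*86 = -1720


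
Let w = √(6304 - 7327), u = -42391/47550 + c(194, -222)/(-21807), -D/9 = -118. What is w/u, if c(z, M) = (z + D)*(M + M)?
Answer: 38404550*I*√1023/947870469 ≈ 1.2959*I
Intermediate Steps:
D = 1062 (D = -9*(-118) = 1062)
c(z, M) = 2*M*(1062 + z) (c(z, M) = (z + 1062)*(M + M) = (1062 + z)*(2*M) = 2*M*(1062 + z))
u = 947870469/38404550 (u = -42391/47550 + (2*(-222)*(1062 + 194))/(-21807) = -42391*1/47550 + (2*(-222)*1256)*(-1/21807) = -42391/47550 - 557664*(-1/21807) = -42391/47550 + 185888/7269 = 947870469/38404550 ≈ 24.681)
w = I*√1023 (w = √(-1023) = I*√1023 ≈ 31.984*I)
w/u = (I*√1023)/(947870469/38404550) = (I*√1023)*(38404550/947870469) = 38404550*I*√1023/947870469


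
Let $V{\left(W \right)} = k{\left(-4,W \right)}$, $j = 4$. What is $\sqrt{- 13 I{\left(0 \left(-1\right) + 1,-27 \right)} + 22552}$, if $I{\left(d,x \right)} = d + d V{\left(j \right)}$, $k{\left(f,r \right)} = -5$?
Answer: $2 \sqrt{5651} \approx 150.35$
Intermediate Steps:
$V{\left(W \right)} = -5$
$I{\left(d,x \right)} = - 4 d$ ($I{\left(d,x \right)} = d + d \left(-5\right) = d - 5 d = - 4 d$)
$\sqrt{- 13 I{\left(0 \left(-1\right) + 1,-27 \right)} + 22552} = \sqrt{- 13 \left(- 4 \left(0 \left(-1\right) + 1\right)\right) + 22552} = \sqrt{- 13 \left(- 4 \left(0 + 1\right)\right) + 22552} = \sqrt{- 13 \left(\left(-4\right) 1\right) + 22552} = \sqrt{\left(-13\right) \left(-4\right) + 22552} = \sqrt{52 + 22552} = \sqrt{22604} = 2 \sqrt{5651}$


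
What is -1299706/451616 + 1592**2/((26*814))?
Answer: 12694289955/108613648 ≈ 116.88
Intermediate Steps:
-1299706/451616 + 1592**2/((26*814)) = -1299706*1/451616 + 2534464/21164 = -649853/225808 + 2534464*(1/21164) = -649853/225808 + 633616/5291 = 12694289955/108613648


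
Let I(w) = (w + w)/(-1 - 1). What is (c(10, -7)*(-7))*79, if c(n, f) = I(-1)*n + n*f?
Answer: 33180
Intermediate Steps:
I(w) = -w (I(w) = (2*w)/(-2) = (2*w)*(-1/2) = -w)
c(n, f) = n + f*n (c(n, f) = (-1*(-1))*n + n*f = 1*n + f*n = n + f*n)
(c(10, -7)*(-7))*79 = ((10*(1 - 7))*(-7))*79 = ((10*(-6))*(-7))*79 = -60*(-7)*79 = 420*79 = 33180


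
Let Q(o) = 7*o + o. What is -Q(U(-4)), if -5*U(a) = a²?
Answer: 128/5 ≈ 25.600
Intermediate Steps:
U(a) = -a²/5
Q(o) = 8*o
-Q(U(-4)) = -8*(-⅕*(-4)²) = -8*(-⅕*16) = -8*(-16)/5 = -1*(-128/5) = 128/5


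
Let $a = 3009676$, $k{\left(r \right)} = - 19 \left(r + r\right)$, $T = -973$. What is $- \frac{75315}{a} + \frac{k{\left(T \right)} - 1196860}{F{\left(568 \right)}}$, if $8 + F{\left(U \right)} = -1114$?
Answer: $\frac{1745398276753}{1688428236} \approx 1033.7$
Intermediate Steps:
$F{\left(U \right)} = -1122$ ($F{\left(U \right)} = -8 - 1114 = -1122$)
$k{\left(r \right)} = - 38 r$ ($k{\left(r \right)} = - 19 \cdot 2 r = - 38 r$)
$- \frac{75315}{a} + \frac{k{\left(T \right)} - 1196860}{F{\left(568 \right)}} = - \frac{75315}{3009676} + \frac{\left(-38\right) \left(-973\right) - 1196860}{-1122} = \left(-75315\right) \frac{1}{3009676} + \left(36974 - 1196860\right) \left(- \frac{1}{1122}\right) = - \frac{75315}{3009676} - - \frac{579943}{561} = - \frac{75315}{3009676} + \frac{579943}{561} = \frac{1745398276753}{1688428236}$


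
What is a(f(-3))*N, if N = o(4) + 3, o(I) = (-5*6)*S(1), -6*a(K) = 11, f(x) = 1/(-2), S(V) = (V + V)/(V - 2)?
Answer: -231/2 ≈ -115.50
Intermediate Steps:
S(V) = 2*V/(-2 + V) (S(V) = (2*V)/(-2 + V) = 2*V/(-2 + V))
f(x) = -½
a(K) = -11/6 (a(K) = -⅙*11 = -11/6)
o(I) = 60 (o(I) = (-5*6)*(2*1/(-2 + 1)) = -60/(-1) = -60*(-1) = -30*(-2) = 60)
N = 63 (N = 60 + 3 = 63)
a(f(-3))*N = -11/6*63 = -231/2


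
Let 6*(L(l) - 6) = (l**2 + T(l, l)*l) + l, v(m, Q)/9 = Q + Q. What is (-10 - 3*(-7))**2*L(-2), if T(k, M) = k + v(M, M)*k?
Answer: -2057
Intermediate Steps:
v(m, Q) = 18*Q (v(m, Q) = 9*(Q + Q) = 9*(2*Q) = 18*Q)
T(k, M) = k + 18*M*k (T(k, M) = k + (18*M)*k = k + 18*M*k)
L(l) = 6 + l/6 + l**2/6 + l**2*(1 + 18*l)/6 (L(l) = 6 + ((l**2 + (l*(1 + 18*l))*l) + l)/6 = 6 + ((l**2 + l**2*(1 + 18*l)) + l)/6 = 6 + (l + l**2 + l**2*(1 + 18*l))/6 = 6 + (l/6 + l**2/6 + l**2*(1 + 18*l)/6) = 6 + l/6 + l**2/6 + l**2*(1 + 18*l)/6)
(-10 - 3*(-7))**2*L(-2) = (-10 - 3*(-7))**2*(6 + 3*(-2)**3 + (1/3)*(-2)**2 + (1/6)*(-2)) = (-10 + 21)**2*(6 + 3*(-8) + (1/3)*4 - 1/3) = 11**2*(6 - 24 + 4/3 - 1/3) = 121*(-17) = -2057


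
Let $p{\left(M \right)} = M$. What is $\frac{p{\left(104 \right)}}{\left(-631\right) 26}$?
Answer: $- \frac{4}{631} \approx -0.0063391$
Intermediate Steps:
$\frac{p{\left(104 \right)}}{\left(-631\right) 26} = \frac{104}{\left(-631\right) 26} = \frac{104}{-16406} = 104 \left(- \frac{1}{16406}\right) = - \frac{4}{631}$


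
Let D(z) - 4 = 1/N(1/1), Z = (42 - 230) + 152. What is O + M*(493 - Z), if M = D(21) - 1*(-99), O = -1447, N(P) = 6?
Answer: 318769/6 ≈ 53128.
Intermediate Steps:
Z = -36 (Z = -188 + 152 = -36)
D(z) = 25/6 (D(z) = 4 + 1/6 = 25/6)
M = 619/6 (M = 25/6 - 1*(-99) = 25/6 + 99 = 619/6 ≈ 103.17)
O + M*(493 - Z) = -1447 + 619*(493 - 1*(-36))/6 = -1447 + 619*(493 + 36)/6 = -1447 + (619/6)*529 = -1447 + 327451/6 = 318769/6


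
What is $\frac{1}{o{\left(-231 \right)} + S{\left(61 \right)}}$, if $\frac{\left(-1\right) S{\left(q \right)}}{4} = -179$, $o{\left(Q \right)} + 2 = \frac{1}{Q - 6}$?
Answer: $\frac{237}{169217} \approx 0.0014006$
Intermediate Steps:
$o{\left(Q \right)} = -2 + \frac{1}{-6 + Q}$ ($o{\left(Q \right)} = -2 + \frac{1}{Q - 6} = -2 + \frac{1}{-6 + Q}$)
$S{\left(q \right)} = 716$ ($S{\left(q \right)} = \left(-4\right) \left(-179\right) = 716$)
$\frac{1}{o{\left(-231 \right)} + S{\left(61 \right)}} = \frac{1}{\frac{13 - -462}{-6 - 231} + 716} = \frac{1}{\frac{13 + 462}{-237} + 716} = \frac{1}{\left(- \frac{1}{237}\right) 475 + 716} = \frac{1}{- \frac{475}{237} + 716} = \frac{1}{\frac{169217}{237}} = \frac{237}{169217}$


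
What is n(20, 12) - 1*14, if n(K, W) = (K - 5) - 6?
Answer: -5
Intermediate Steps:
n(K, W) = -11 + K (n(K, W) = (-5 + K) - 6 = -11 + K)
n(20, 12) - 1*14 = (-11 + 20) - 1*14 = 9 - 14 = -5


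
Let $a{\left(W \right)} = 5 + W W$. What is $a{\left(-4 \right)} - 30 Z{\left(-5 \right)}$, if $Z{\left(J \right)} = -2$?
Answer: $81$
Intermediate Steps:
$a{\left(W \right)} = 5 + W^{2}$
$a{\left(-4 \right)} - 30 Z{\left(-5 \right)} = \left(5 + \left(-4\right)^{2}\right) - -60 = \left(5 + 16\right) + 60 = 21 + 60 = 81$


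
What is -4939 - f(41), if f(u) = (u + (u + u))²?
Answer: -20068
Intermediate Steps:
f(u) = 9*u² (f(u) = (u + 2*u)² = (3*u)² = 9*u²)
-4939 - f(41) = -4939 - 9*41² = -4939 - 9*1681 = -4939 - 1*15129 = -4939 - 15129 = -20068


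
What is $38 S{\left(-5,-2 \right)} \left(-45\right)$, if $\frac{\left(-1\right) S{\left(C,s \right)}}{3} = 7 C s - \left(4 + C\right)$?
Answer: $364230$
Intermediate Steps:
$S{\left(C,s \right)} = 12 + 3 C - 21 C s$ ($S{\left(C,s \right)} = - 3 \left(7 C s - \left(4 + C\right)\right) = - 3 \left(-4 - C + 7 C s\right) = 12 + 3 C - 21 C s$)
$38 S{\left(-5,-2 \right)} \left(-45\right) = 38 \left(12 + 3 \left(-5\right) - \left(-105\right) \left(-2\right)\right) \left(-45\right) = 38 \left(12 - 15 - 210\right) \left(-45\right) = 38 \left(-213\right) \left(-45\right) = \left(-8094\right) \left(-45\right) = 364230$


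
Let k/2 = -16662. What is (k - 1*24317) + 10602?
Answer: -47039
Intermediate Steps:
k = -33324 (k = 2*(-16662) = -33324)
(k - 1*24317) + 10602 = (-33324 - 1*24317) + 10602 = (-33324 - 24317) + 10602 = -57641 + 10602 = -47039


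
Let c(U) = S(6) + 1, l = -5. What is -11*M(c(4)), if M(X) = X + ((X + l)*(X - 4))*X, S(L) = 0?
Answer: -143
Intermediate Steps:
c(U) = 1 (c(U) = 0 + 1 = 1)
M(X) = X + X*(-5 + X)*(-4 + X) (M(X) = X + ((X - 5)*(X - 4))*X = X + ((-5 + X)*(-4 + X))*X = X + X*(-5 + X)*(-4 + X))
-11*M(c(4)) = -11*(21 + 1**2 - 9*1) = -11*(21 + 1 - 9) = -11*13 = -143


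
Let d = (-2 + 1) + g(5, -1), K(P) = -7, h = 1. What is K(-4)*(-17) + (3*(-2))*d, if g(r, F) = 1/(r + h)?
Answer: 124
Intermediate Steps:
g(r, F) = 1/(1 + r) (g(r, F) = 1/(r + 1) = 1/(1 + r))
d = -5/6 (d = (-2 + 1) + 1/(1 + 5) = -1 + 1/6 = -5/6 ≈ -0.83333)
K(-4)*(-17) + (3*(-2))*d = -7*(-17) + (3*(-2))*(-5/6) = 119 - 6*(-5/6) = 119 + 5 = 124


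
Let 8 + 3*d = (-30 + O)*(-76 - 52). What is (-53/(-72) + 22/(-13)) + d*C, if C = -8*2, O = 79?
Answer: 31348865/936 ≈ 33492.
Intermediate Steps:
C = -16
d = -6280/3 (d = -8/3 + ((-30 + 79)*(-76 - 52))/3 = -8/3 + (49*(-128))/3 = -8/3 + (⅓)*(-6272) = -8/3 - 6272/3 = -6280/3 ≈ -2093.3)
(-53/(-72) + 22/(-13)) + d*C = (-53/(-72) + 22/(-13)) - 6280/3*(-16) = (-53*(-1/72) + 22*(-1/13)) + 100480/3 = (53/72 - 22/13) + 100480/3 = -895/936 + 100480/3 = 31348865/936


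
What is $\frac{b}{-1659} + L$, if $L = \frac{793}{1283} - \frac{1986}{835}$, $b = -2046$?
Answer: $- \frac{312263289}{592431665} \approx -0.52709$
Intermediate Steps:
$L = - \frac{1885883}{1071305}$ ($L = 793 \cdot \frac{1}{1283} - \frac{1986}{835} = \frac{793}{1283} - \frac{1986}{835} = - \frac{1885883}{1071305} \approx -1.7604$)
$\frac{b}{-1659} + L = - \frac{2046}{-1659} - \frac{1885883}{1071305} = \left(-2046\right) \left(- \frac{1}{1659}\right) - \frac{1885883}{1071305} = \frac{682}{553} - \frac{1885883}{1071305} = - \frac{312263289}{592431665}$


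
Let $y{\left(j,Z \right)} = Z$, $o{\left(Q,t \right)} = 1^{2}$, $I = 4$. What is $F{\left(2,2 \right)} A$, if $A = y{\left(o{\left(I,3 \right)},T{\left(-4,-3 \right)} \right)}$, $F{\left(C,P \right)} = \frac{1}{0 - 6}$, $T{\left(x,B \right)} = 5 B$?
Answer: $\frac{5}{2} \approx 2.5$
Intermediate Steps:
$o{\left(Q,t \right)} = 1$
$F{\left(C,P \right)} = - \frac{1}{6}$ ($F{\left(C,P \right)} = \frac{1}{-6} = - \frac{1}{6}$)
$A = -15$ ($A = 5 \left(-3\right) = -15$)
$F{\left(2,2 \right)} A = \left(- \frac{1}{6}\right) \left(-15\right) = \frac{5}{2}$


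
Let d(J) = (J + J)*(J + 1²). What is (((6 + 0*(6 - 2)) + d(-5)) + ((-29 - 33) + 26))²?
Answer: 100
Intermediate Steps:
d(J) = 2*J*(1 + J) (d(J) = (2*J)*(J + 1) = (2*J)*(1 + J) = 2*J*(1 + J))
(((6 + 0*(6 - 2)) + d(-5)) + ((-29 - 33) + 26))² = (((6 + 0*(6 - 2)) + 2*(-5)*(1 - 5)) + ((-29 - 33) + 26))² = (((6 + 0*4) + 2*(-5)*(-4)) + (-62 + 26))² = (((6 + 0) + 40) - 36)² = ((6 + 40) - 36)² = (46 - 36)² = 10² = 100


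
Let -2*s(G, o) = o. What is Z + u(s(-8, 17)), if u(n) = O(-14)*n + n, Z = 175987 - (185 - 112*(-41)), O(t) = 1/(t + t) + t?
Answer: 9593965/56 ≈ 1.7132e+5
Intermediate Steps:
O(t) = t + 1/(2*t) (O(t) = 1/(2*t) + t = t + 1/(2*t))
s(G, o) = -o/2
Z = 171210 (Z = 175987 - (185 + 4592) = 175987 - 1*4777 = 175987 - 4777 = 171210)
u(n) = -365*n/28 (u(n) = (-14 + (½)/(-14))*n + n = (-14 + (½)*(-1/14))*n + n = (-14 - 1/28)*n + n = -393*n/28 + n = -365*n/28)
Z + u(s(-8, 17)) = 171210 - (-365)*17/56 = 171210 - 365/28*(-17/2) = 171210 + 6205/56 = 9593965/56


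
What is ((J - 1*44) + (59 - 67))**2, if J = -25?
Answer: 5929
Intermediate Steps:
((J - 1*44) + (59 - 67))**2 = ((-25 - 1*44) + (59 - 67))**2 = ((-25 - 44) - 8)**2 = (-69 - 8)**2 = (-77)**2 = 5929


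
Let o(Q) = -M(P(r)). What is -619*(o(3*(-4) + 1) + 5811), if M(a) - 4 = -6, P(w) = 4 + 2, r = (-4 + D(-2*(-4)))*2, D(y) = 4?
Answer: -3598247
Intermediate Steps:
r = 0 (r = (-4 + 4)*2 = 0*2 = 0)
P(w) = 6
M(a) = -2 (M(a) = 4 - 6 = -2)
o(Q) = 2 (o(Q) = -1*(-2) = 2)
-619*(o(3*(-4) + 1) + 5811) = -619*(2 + 5811) = -619*5813 = -3598247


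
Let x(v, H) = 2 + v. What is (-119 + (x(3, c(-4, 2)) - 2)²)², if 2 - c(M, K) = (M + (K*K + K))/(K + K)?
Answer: 12100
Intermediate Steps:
c(M, K) = 2 - (K + M + K²)/(2*K) (c(M, K) = 2 - (M + (K*K + K))/(K + K) = 2 - (M + (K² + K))/(2*K) = 2 - (M + (K + K²))*1/(2*K) = 2 - (K + M + K²)*1/(2*K) = 2 - (K + M + K²)/(2*K))
(-119 + (x(3, c(-4, 2)) - 2)²)² = (-119 + ((2 + 3) - 2)²)² = (-119 + (5 - 2)²)² = (-119 + 3²)² = (-119 + 9)² = (-110)² = 12100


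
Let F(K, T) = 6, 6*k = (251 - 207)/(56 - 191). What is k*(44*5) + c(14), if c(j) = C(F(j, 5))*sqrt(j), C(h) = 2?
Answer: -968/81 + 2*sqrt(14) ≈ -4.4673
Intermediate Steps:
k = -22/405 (k = ((251 - 207)/(56 - 191))/6 = (44/(-135))/6 = (44*(-1/135))/6 = (1/6)*(-44/135) = -22/405 ≈ -0.054321)
c(j) = 2*sqrt(j)
k*(44*5) + c(14) = -968*5/405 + 2*sqrt(14) = -22/405*220 + 2*sqrt(14) = -968/81 + 2*sqrt(14)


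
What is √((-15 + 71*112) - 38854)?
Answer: I*√30917 ≈ 175.83*I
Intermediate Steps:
√((-15 + 71*112) - 38854) = √((-15 + 7952) - 38854) = √(7937 - 38854) = √(-30917) = I*√30917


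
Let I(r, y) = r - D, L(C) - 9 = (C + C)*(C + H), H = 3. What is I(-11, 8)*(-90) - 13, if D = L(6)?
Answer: 11507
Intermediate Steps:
L(C) = 9 + 2*C*(3 + C) (L(C) = 9 + (C + C)*(C + 3) = 9 + (2*C)*(3 + C) = 9 + 2*C*(3 + C))
D = 117 (D = 9 + 2*6² + 6*6 = 9 + 2*36 + 36 = 9 + 72 + 36 = 117)
I(r, y) = -117 + r (I(r, y) = r - 1*117 = r - 117 = -117 + r)
I(-11, 8)*(-90) - 13 = (-117 - 11)*(-90) - 13 = -128*(-90) - 13 = 11520 - 13 = 11507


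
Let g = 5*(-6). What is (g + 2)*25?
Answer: -700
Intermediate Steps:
g = -30
(g + 2)*25 = (-30 + 2)*25 = -28*25 = -700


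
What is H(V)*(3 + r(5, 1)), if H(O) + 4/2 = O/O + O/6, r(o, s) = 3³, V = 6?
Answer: 0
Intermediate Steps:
r(o, s) = 27
H(O) = -1 + O/6 (H(O) = -2 + (O/O + O/6) = -2 + (1 + O*(⅙)) = -2 + (1 + O/6) = -1 + O/6)
H(V)*(3 + r(5, 1)) = (-1 + (⅙)*6)*(3 + 27) = (-1 + 1)*30 = 0*30 = 0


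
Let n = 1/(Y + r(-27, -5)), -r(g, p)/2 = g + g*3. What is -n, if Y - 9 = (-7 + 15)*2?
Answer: -1/241 ≈ -0.0041494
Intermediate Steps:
Y = 25 (Y = 9 + (-7 + 15)*2 = 9 + 8*2 = 9 + 16 = 25)
r(g, p) = -8*g (r(g, p) = -2*(g + g*3) = -2*(g + 3*g) = -8*g)
n = 1/241 (n = 1/(25 - 8*(-27)) = 1/(25 + 216) = 1/241 ≈ 0.0041494)
-n = -1*1/241 = -1/241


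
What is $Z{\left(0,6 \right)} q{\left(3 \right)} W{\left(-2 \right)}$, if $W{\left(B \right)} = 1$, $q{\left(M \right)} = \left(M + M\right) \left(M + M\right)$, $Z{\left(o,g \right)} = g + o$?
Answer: $216$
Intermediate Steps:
$q{\left(M \right)} = 4 M^{2}$ ($q{\left(M \right)} = 2 M 2 M = 4 M^{2}$)
$Z{\left(0,6 \right)} q{\left(3 \right)} W{\left(-2 \right)} = \left(6 + 0\right) 4 \cdot 3^{2} \cdot 1 = 6 \cdot 4 \cdot 9 \cdot 1 = 6 \cdot 36 \cdot 1 = 216 \cdot 1 = 216$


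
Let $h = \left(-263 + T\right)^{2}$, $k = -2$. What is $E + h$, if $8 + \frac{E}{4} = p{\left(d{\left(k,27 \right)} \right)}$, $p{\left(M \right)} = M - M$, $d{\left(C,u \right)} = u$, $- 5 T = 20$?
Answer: $71257$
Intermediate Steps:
$T = -4$ ($T = \left(- \frac{1}{5}\right) 20 = -4$)
$p{\left(M \right)} = 0$
$h = 71289$ ($h = \left(-263 - 4\right)^{2} = \left(-267\right)^{2} = 71289$)
$E = -32$ ($E = -32 + 4 \cdot 0 = -32 + 0 = -32$)
$E + h = -32 + 71289 = 71257$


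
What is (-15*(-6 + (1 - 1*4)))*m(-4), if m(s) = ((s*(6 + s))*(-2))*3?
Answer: 6480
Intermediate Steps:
m(s) = -6*s*(6 + s) (m(s) = -2*s*(6 + s)*3 = -6*s*(6 + s))
(-15*(-6 + (1 - 1*4)))*m(-4) = (-15*(-6 + (1 - 1*4)))*(-6*(-4)*(6 - 4)) = (-15*(-6 + (1 - 4)))*(-6*(-4)*2) = -15*(-6 - 3)*48 = -15*(-9)*48 = 135*48 = 6480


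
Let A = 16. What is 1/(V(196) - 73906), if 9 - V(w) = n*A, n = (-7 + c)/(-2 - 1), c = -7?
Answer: -3/221915 ≈ -1.3519e-5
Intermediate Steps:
n = 14/3 (n = (-7 - 7)/(-2 - 1) = -14/(-3) = -14*(-1/3) = 14/3 ≈ 4.6667)
V(w) = -197/3 (V(w) = 9 - 14*16/3 = 9 - 1*224/3 = 9 - 224/3 = -197/3)
1/(V(196) - 73906) = 1/(-197/3 - 73906) = 1/(-221915/3) = -3/221915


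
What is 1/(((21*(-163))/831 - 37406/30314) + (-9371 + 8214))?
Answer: -4198489/4880126641 ≈ -0.00086032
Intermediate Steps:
1/(((21*(-163))/831 - 37406/30314) + (-9371 + 8214)) = 1/((-3423*1/831 - 37406*1/30314) - 1157) = 1/((-1141/277 - 18703/15157) - 1157) = 1/(-22474868/4198489 - 1157) = 1/(-4880126641/4198489) = -4198489/4880126641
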